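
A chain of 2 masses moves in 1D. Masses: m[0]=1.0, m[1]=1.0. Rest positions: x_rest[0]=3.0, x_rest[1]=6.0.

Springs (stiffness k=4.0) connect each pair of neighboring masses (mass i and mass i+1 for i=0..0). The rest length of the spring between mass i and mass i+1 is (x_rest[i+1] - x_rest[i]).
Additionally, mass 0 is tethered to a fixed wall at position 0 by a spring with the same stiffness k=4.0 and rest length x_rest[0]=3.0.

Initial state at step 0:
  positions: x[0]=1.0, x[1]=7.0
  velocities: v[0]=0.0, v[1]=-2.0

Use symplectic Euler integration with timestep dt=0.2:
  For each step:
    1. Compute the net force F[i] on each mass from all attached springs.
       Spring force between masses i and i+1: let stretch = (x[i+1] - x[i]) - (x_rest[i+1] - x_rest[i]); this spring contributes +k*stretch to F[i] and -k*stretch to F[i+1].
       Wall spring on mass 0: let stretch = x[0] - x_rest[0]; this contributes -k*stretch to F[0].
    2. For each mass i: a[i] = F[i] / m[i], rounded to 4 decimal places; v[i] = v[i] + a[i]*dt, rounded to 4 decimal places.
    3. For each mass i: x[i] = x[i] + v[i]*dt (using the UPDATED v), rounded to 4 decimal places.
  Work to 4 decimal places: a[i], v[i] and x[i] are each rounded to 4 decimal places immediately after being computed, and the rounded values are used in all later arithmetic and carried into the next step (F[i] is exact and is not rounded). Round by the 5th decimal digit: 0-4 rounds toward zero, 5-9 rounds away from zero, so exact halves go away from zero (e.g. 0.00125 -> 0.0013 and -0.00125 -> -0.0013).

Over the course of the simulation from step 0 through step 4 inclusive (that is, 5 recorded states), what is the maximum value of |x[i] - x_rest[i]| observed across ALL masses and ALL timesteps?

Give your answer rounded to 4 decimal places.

Step 0: x=[1.0000 7.0000] v=[0.0000 -2.0000]
Step 1: x=[1.8000 6.1200] v=[4.0000 -4.4000]
Step 2: x=[3.0032 5.0288] v=[6.0160 -5.4560]
Step 3: x=[4.0500 4.0935] v=[5.2339 -4.6765]
Step 4: x=[4.4557 3.6312] v=[2.0287 -2.3113]
Max displacement = 2.3688

Answer: 2.3688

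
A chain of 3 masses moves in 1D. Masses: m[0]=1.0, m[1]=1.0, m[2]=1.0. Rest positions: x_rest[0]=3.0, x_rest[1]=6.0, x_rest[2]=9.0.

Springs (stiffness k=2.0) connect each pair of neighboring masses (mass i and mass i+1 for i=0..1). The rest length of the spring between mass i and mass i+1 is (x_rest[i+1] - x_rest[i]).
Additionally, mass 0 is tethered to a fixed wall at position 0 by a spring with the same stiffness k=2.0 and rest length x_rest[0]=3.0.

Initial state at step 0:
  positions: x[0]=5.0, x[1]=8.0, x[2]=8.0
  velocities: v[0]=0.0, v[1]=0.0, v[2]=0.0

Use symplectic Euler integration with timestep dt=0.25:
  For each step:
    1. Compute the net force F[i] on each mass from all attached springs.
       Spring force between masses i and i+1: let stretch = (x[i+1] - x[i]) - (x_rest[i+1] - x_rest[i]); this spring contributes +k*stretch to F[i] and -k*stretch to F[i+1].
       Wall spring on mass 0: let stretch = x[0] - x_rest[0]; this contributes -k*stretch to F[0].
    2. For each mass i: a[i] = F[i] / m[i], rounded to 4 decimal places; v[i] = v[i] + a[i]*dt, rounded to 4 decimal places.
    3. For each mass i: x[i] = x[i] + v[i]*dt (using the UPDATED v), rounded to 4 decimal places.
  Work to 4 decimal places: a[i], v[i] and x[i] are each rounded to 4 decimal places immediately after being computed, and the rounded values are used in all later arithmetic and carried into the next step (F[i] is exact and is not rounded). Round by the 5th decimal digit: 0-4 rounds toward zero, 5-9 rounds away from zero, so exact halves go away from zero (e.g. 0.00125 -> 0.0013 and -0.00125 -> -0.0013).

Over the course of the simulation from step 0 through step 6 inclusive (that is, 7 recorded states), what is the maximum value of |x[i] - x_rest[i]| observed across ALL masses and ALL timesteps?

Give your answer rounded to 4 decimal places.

Answer: 2.1225

Derivation:
Step 0: x=[5.0000 8.0000 8.0000] v=[0.0000 0.0000 0.0000]
Step 1: x=[4.7500 7.6250 8.3750] v=[-1.0000 -1.5000 1.5000]
Step 2: x=[4.2656 6.9844 9.0313] v=[-1.9375 -2.5625 2.6250]
Step 3: x=[3.5879 6.2598 9.8067] v=[-2.7109 -2.8985 3.1016]
Step 4: x=[2.7957 5.6446 10.5138] v=[-3.1689 -2.4610 2.8282]
Step 5: x=[2.0101 5.2819 10.9872] v=[-3.1423 -1.4509 1.8936]
Step 6: x=[1.3822 5.2234 11.1225] v=[-2.5115 -0.2342 0.5410]
Max displacement = 2.1225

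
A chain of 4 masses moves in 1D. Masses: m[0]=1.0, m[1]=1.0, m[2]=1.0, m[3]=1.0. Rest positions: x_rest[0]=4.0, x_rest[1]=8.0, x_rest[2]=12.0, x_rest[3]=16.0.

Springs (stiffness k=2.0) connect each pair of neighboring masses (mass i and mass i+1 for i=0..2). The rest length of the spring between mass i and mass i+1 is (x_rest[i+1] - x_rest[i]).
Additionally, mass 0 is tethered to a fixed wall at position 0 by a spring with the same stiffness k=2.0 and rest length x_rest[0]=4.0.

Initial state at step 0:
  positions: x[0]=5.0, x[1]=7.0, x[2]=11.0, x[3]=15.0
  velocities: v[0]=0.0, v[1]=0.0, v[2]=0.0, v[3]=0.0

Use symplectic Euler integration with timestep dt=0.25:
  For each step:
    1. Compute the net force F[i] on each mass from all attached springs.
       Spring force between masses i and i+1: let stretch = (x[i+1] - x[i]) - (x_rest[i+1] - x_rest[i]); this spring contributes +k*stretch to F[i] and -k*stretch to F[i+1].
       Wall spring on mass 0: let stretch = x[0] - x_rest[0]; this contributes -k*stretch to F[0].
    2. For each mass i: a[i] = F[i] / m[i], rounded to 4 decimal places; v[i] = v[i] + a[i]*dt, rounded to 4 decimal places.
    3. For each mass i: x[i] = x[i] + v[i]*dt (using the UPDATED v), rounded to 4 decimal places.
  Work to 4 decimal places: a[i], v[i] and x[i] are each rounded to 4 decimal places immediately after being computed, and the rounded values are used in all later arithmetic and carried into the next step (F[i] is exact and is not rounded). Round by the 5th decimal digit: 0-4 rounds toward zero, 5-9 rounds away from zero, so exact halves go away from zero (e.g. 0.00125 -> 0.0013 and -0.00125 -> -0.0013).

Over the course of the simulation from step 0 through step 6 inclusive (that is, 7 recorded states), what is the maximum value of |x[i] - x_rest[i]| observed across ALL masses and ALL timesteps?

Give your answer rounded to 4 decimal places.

Answer: 1.3607

Derivation:
Step 0: x=[5.0000 7.0000 11.0000 15.0000] v=[0.0000 0.0000 0.0000 0.0000]
Step 1: x=[4.6250 7.2500 11.0000 15.0000] v=[-1.5000 1.0000 0.0000 0.0000]
Step 2: x=[4.0000 7.6406 11.0313 15.0000] v=[-2.5000 1.5625 0.1250 0.0000]
Step 3: x=[3.3301 8.0000 11.1348 15.0039] v=[-2.6797 1.4376 0.4140 0.0157]
Step 4: x=[2.8277 8.1675 11.3301 15.0242] v=[-2.0098 0.6701 0.7812 0.0812]
Step 5: x=[2.6393 8.0629 11.5919 15.0828] v=[-0.7538 -0.4185 1.0470 0.2342]
Step 6: x=[2.7989 7.7215 11.8489 15.2050] v=[0.6384 -1.3658 1.0280 0.4888]
Max displacement = 1.3607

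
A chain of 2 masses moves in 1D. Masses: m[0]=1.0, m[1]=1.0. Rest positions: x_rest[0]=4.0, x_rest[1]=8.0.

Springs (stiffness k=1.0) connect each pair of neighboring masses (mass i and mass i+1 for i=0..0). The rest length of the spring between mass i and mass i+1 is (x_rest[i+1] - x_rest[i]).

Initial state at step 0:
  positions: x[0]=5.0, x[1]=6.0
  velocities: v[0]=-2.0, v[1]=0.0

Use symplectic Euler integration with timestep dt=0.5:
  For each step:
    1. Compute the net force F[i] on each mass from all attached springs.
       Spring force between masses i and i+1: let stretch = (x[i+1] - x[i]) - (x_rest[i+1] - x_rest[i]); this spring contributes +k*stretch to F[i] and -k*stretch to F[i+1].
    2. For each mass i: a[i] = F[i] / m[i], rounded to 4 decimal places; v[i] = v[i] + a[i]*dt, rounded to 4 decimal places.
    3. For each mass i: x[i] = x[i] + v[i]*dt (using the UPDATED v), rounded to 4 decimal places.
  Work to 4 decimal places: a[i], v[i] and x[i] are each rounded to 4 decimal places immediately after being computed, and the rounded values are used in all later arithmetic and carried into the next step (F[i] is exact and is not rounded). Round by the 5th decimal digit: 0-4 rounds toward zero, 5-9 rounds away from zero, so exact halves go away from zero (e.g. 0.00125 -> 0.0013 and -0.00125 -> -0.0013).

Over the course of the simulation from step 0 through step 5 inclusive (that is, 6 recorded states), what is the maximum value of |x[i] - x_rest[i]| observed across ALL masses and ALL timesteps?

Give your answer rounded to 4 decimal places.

Step 0: x=[5.0000 6.0000] v=[-2.0000 0.0000]
Step 1: x=[3.2500 6.7500] v=[-3.5000 1.5000]
Step 2: x=[1.3750 7.6250] v=[-3.7500 1.7500]
Step 3: x=[0.0625 7.9375] v=[-2.6250 0.6250]
Step 4: x=[-0.2813 7.2813] v=[-0.6875 -1.3125]
Step 5: x=[0.2656 5.7344] v=[1.0938 -3.0938]
Max displacement = 4.2813

Answer: 4.2813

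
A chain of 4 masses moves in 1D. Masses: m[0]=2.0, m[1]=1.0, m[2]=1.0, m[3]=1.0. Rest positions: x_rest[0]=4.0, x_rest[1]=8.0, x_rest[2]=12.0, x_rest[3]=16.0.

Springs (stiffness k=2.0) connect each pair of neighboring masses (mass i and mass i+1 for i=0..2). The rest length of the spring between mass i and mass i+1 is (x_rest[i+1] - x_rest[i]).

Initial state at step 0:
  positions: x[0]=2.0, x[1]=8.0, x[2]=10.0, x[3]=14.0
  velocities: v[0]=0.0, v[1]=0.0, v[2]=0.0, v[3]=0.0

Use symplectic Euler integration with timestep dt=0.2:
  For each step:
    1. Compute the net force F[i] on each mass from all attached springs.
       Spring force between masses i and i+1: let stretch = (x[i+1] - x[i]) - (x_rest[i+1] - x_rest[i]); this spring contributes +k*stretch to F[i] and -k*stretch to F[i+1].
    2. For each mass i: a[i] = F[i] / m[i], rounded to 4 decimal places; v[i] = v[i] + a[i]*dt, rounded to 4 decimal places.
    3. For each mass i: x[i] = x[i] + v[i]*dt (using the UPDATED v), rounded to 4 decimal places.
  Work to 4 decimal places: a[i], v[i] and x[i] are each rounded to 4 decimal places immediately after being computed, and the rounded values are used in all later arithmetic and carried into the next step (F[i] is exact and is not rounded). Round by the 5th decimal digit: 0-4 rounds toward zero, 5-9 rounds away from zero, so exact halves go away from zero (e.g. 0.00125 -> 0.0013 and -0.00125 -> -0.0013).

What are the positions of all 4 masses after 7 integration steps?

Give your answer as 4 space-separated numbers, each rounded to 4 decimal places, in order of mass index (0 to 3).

Answer: 2.8296 5.0308 10.5376 14.7726

Derivation:
Step 0: x=[2.0000 8.0000 10.0000 14.0000] v=[0.0000 0.0000 0.0000 0.0000]
Step 1: x=[2.0800 7.6800 10.1600 14.0000] v=[0.4000 -1.6000 0.8000 0.0000]
Step 2: x=[2.2240 7.1104 10.4288 14.0128] v=[0.7200 -2.8480 1.3440 0.0640]
Step 3: x=[2.4035 6.4154 10.7188 14.0589] v=[0.8973 -3.4752 1.4502 0.2304]
Step 4: x=[2.5834 5.7437 10.9318 14.1578] v=[0.8997 -3.3586 1.0649 0.4944]
Step 5: x=[2.7298 5.2342 10.9878 14.3186] v=[0.7318 -2.5475 0.2801 0.8040]
Step 6: x=[2.8163 4.9846 10.8500 14.5329] v=[0.4327 -1.2478 -0.6890 1.0717]
Step 7: x=[2.8296 5.0308 10.5376 14.7726] v=[0.0664 0.2310 -1.5620 1.1985]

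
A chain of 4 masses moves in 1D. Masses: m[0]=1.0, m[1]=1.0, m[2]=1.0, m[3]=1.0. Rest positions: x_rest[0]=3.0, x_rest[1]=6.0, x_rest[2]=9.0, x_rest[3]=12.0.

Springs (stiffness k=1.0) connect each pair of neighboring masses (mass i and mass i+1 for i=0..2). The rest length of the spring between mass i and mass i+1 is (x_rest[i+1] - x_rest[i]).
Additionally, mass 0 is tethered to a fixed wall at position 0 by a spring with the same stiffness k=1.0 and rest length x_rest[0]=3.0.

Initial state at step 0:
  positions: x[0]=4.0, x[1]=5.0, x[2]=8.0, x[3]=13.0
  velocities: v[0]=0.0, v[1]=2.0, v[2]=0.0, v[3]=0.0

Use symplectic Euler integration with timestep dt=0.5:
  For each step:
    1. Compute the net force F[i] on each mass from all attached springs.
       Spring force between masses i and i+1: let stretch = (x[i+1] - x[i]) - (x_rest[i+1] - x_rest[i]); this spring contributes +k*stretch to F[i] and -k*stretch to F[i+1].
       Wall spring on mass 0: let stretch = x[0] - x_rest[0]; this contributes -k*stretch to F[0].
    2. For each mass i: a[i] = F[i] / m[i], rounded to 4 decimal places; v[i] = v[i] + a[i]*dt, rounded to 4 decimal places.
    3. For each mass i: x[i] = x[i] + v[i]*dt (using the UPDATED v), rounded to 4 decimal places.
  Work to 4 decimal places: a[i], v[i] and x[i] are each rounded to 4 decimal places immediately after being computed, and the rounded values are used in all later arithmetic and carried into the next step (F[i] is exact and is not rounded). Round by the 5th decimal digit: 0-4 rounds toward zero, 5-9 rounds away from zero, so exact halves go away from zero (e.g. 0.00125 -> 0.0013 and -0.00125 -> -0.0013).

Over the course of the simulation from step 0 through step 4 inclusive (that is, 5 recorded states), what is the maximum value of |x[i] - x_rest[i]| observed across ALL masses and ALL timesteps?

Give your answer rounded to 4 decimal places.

Step 0: x=[4.0000 5.0000 8.0000 13.0000] v=[0.0000 2.0000 0.0000 0.0000]
Step 1: x=[3.2500 6.5000 8.5000 12.5000] v=[-1.5000 3.0000 1.0000 -1.0000]
Step 2: x=[2.5000 7.6875 9.5000 11.7500] v=[-1.5000 2.3750 2.0000 -1.5000]
Step 3: x=[2.4219 8.0313 10.6094 11.1875] v=[-0.1563 0.6875 2.2188 -1.1250]
Step 4: x=[3.1407 7.6172 11.2188 11.2305] v=[1.4375 -0.8282 1.2188 0.0860]
Max displacement = 2.2188

Answer: 2.2188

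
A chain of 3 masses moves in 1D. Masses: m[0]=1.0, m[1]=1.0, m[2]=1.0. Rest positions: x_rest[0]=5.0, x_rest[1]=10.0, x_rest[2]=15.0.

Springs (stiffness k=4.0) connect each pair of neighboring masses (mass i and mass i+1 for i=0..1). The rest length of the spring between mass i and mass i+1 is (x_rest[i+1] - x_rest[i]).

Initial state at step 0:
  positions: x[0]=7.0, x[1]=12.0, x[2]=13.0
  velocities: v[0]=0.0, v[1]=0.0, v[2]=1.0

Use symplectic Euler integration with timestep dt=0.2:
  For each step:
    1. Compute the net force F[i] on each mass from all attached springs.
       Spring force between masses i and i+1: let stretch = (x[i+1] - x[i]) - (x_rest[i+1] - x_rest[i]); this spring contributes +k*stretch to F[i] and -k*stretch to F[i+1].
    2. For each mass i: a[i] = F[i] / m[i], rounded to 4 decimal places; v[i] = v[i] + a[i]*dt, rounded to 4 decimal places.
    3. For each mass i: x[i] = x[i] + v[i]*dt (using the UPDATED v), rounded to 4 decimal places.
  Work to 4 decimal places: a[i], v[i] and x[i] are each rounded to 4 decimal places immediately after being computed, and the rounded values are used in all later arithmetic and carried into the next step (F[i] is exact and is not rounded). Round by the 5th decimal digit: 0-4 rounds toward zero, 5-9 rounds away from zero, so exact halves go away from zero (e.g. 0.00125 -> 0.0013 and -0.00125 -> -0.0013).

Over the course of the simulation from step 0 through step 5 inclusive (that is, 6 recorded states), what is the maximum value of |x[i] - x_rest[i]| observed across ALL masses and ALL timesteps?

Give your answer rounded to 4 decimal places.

Answer: 2.9568

Derivation:
Step 0: x=[7.0000 12.0000 13.0000] v=[0.0000 0.0000 1.0000]
Step 1: x=[7.0000 11.3600 13.8400] v=[0.0000 -3.2000 4.2000]
Step 2: x=[6.8976 10.4192 15.0832] v=[-0.5120 -4.7040 6.2160]
Step 3: x=[6.5587 9.6612 16.3802] v=[-1.6947 -3.7901 6.4848]
Step 4: x=[5.9162 9.4818 17.4021] v=[-3.2127 -0.8969 5.1096]
Step 5: x=[5.0442 9.9992 17.9568] v=[-4.3602 2.5869 2.7734]
Max displacement = 2.9568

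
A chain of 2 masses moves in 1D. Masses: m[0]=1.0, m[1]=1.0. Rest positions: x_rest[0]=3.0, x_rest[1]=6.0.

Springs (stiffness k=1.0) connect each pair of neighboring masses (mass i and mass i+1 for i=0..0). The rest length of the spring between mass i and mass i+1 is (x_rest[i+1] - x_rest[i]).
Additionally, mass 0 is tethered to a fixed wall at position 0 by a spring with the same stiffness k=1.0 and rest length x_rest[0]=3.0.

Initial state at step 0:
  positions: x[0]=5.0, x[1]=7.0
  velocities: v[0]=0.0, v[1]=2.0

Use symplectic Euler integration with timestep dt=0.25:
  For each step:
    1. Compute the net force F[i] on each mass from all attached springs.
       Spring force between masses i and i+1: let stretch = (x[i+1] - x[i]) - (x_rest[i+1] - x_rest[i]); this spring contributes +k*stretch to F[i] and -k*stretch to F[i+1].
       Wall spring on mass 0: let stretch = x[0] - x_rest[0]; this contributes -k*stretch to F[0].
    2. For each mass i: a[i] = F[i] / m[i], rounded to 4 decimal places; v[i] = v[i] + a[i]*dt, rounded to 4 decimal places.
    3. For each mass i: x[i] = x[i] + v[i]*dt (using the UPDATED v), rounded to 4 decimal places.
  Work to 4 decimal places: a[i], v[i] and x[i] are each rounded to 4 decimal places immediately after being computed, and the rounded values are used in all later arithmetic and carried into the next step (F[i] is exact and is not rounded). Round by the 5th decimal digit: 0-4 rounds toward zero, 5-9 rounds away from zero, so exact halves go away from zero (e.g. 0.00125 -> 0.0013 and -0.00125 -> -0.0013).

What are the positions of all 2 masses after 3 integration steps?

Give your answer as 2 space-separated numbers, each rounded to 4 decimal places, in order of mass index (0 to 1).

Step 0: x=[5.0000 7.0000] v=[0.0000 2.0000]
Step 1: x=[4.8125 7.5625] v=[-0.7500 2.2500]
Step 2: x=[4.4961 8.1406] v=[-1.2656 2.3125]
Step 3: x=[4.1265 8.6785] v=[-1.4785 2.1514]

Answer: 4.1265 8.6785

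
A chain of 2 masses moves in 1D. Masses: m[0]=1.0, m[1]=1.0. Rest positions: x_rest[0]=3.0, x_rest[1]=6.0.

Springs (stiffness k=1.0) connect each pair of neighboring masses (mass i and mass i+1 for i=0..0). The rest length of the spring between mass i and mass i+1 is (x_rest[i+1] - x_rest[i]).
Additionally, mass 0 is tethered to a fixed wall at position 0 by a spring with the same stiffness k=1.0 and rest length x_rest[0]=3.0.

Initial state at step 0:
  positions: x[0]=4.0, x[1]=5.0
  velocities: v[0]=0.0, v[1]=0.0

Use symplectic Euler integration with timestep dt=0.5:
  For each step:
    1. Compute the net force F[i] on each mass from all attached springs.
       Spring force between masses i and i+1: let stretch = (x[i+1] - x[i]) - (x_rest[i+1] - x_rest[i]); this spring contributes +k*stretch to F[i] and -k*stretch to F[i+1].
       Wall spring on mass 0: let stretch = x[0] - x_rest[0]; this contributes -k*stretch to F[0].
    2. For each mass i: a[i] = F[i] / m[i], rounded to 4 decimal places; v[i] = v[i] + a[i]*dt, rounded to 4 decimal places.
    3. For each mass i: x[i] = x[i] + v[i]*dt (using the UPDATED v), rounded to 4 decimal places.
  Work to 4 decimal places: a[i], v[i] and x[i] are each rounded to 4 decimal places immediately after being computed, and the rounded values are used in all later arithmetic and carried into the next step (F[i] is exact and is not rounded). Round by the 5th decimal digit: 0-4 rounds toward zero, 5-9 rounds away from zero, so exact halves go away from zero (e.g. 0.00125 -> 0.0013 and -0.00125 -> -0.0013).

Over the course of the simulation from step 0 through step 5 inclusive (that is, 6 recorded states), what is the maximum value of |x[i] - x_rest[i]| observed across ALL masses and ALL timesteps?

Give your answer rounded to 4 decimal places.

Step 0: x=[4.0000 5.0000] v=[0.0000 0.0000]
Step 1: x=[3.2500 5.5000] v=[-1.5000 1.0000]
Step 2: x=[2.2500 6.1875] v=[-2.0000 1.3750]
Step 3: x=[1.6719 6.6407] v=[-1.1563 0.9063]
Step 4: x=[1.9180 6.6017] v=[0.4922 -0.0781]
Step 5: x=[2.8556 6.1417] v=[1.8751 -0.9200]
Max displacement = 1.3281

Answer: 1.3281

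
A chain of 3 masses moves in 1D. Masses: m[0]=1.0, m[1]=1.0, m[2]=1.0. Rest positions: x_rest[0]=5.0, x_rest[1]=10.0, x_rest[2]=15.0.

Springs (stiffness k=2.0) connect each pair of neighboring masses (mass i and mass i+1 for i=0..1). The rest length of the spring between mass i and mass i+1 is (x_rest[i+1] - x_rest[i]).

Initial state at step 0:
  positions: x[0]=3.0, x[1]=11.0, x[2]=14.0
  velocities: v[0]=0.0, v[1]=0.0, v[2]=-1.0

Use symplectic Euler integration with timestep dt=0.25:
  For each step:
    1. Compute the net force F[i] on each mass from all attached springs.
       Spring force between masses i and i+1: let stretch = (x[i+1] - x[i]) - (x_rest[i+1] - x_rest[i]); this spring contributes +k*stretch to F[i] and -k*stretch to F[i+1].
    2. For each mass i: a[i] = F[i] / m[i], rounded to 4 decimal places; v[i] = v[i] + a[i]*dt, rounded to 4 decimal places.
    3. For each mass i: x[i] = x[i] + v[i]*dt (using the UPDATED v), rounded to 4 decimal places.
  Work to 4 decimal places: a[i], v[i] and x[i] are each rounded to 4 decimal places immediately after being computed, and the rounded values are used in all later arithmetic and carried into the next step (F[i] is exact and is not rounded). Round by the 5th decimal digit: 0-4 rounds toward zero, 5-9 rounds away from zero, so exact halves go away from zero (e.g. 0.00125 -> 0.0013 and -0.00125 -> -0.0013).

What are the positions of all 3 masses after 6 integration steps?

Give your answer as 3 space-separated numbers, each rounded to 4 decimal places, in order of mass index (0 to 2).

Step 0: x=[3.0000 11.0000 14.0000] v=[0.0000 0.0000 -1.0000]
Step 1: x=[3.3750 10.3750 14.0000] v=[1.5000 -2.5000 0.0000]
Step 2: x=[4.0000 9.3281 14.1719] v=[2.5000 -4.1875 0.6875]
Step 3: x=[4.6660 8.2207 14.3633] v=[2.6641 -4.4297 0.7656]
Step 4: x=[5.1514 7.4368 14.4119] v=[1.9415 -3.1358 0.1943]
Step 5: x=[5.2975 7.2391 14.2136] v=[0.5842 -0.7910 -0.7933]
Step 6: x=[5.0613 7.6705 13.7685] v=[-0.9450 1.7255 -1.7806]

Answer: 5.0613 7.6705 13.7685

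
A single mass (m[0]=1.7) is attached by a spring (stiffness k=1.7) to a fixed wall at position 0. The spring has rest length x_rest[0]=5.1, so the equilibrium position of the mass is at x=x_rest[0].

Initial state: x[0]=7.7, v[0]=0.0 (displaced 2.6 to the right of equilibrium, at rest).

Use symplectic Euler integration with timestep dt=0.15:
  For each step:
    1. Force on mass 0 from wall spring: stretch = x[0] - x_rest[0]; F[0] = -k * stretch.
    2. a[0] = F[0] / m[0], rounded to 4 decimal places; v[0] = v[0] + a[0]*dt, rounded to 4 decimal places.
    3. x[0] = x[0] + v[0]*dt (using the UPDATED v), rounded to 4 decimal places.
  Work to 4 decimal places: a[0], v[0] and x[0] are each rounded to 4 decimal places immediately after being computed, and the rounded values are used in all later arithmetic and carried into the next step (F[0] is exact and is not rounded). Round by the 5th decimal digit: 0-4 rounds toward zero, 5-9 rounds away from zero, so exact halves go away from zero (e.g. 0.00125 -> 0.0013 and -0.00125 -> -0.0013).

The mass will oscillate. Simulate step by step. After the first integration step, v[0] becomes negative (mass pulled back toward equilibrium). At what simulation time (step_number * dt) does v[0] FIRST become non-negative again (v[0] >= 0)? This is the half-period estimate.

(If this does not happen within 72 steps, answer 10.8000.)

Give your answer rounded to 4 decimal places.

Step 0: x=[7.7000] v=[0.0000]
Step 1: x=[7.6415] v=[-0.3900]
Step 2: x=[7.5258] v=[-0.7712]
Step 3: x=[7.3555] v=[-1.1351]
Step 4: x=[7.1345] v=[-1.4734]
Step 5: x=[6.8677] v=[-1.7786]
Step 6: x=[6.5611] v=[-2.0438]
Step 7: x=[6.2217] v=[-2.2630]
Step 8: x=[5.8570] v=[-2.4313]
Step 9: x=[5.4753] v=[-2.5449]
Step 10: x=[5.0851] v=[-2.6012]
Step 11: x=[4.6953] v=[-2.5990]
Step 12: x=[4.3146] v=[-2.5383]
Step 13: x=[3.9515] v=[-2.4205]
Step 14: x=[3.6143] v=[-2.2482]
Step 15: x=[3.3105] v=[-2.0253]
Step 16: x=[3.0470] v=[-1.7569]
Step 17: x=[2.8297] v=[-1.4490]
Step 18: x=[2.6634] v=[-1.1085]
Step 19: x=[2.5520] v=[-0.7430]
Step 20: x=[2.4979] v=[-0.3608]
Step 21: x=[2.5023] v=[0.0295]
First v>=0 after going negative at step 21, time=3.1500

Answer: 3.1500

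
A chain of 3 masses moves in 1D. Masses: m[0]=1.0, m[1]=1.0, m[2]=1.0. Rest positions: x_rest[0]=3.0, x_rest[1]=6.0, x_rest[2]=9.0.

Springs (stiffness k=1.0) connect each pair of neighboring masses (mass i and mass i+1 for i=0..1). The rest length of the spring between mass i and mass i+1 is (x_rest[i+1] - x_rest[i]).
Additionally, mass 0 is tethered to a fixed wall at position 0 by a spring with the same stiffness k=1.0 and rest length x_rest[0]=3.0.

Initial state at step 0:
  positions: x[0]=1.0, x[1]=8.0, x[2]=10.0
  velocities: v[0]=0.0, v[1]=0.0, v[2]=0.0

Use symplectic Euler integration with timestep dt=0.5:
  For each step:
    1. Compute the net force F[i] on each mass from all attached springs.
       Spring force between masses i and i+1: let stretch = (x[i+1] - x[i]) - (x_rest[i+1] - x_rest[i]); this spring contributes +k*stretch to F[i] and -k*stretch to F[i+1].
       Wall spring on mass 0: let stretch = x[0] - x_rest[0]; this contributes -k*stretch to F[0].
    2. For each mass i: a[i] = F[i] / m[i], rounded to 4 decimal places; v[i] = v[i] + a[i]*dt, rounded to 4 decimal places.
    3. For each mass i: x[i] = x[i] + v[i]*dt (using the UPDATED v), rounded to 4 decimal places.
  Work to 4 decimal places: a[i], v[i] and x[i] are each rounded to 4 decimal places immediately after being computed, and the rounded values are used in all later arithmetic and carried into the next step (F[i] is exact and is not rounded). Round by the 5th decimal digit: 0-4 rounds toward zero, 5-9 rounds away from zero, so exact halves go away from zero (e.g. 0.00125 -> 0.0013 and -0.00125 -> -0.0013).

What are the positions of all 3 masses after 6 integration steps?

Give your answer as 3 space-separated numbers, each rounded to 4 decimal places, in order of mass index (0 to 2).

Step 0: x=[1.0000 8.0000 10.0000] v=[0.0000 0.0000 0.0000]
Step 1: x=[2.5000 6.7500 10.2500] v=[3.0000 -2.5000 0.5000]
Step 2: x=[4.4375 5.3125 10.3750] v=[3.8750 -2.8750 0.2500]
Step 3: x=[5.4844 4.9219 9.9844] v=[2.0938 -0.7813 -0.7813]
Step 4: x=[5.0196 5.9375 9.0781] v=[-0.9297 2.0312 -1.8126]
Step 5: x=[3.5293 7.5088 8.1367] v=[-2.9806 3.1426 -1.8829]
Step 6: x=[2.1516 8.2422 7.7883] v=[-2.7555 1.4668 -0.6969]

Answer: 2.1516 8.2422 7.7883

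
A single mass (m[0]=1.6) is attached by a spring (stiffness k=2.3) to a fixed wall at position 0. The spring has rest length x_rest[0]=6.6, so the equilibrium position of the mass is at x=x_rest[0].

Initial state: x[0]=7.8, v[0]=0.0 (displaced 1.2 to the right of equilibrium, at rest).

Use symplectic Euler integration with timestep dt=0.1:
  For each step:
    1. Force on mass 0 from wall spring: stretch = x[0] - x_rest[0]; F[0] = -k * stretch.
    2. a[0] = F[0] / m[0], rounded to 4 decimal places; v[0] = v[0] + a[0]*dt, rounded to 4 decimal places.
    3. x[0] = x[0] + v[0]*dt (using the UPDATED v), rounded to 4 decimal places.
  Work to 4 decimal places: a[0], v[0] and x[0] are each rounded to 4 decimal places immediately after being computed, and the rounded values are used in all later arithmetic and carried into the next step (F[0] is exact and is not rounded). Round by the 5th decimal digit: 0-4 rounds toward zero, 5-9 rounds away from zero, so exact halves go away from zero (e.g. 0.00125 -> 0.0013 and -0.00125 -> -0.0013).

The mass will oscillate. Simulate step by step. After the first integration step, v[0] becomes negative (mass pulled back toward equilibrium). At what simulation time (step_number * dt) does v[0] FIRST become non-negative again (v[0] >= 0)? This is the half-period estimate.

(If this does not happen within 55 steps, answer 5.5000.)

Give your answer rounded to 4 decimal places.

Step 0: x=[7.8000] v=[0.0000]
Step 1: x=[7.7828] v=[-0.1725]
Step 2: x=[7.7486] v=[-0.3425]
Step 3: x=[7.6978] v=[-0.5076]
Step 4: x=[7.6313] v=[-0.6654]
Step 5: x=[7.5499] v=[-0.8137]
Step 6: x=[7.4549] v=[-0.9503]
Step 7: x=[7.3476] v=[-1.0732]
Step 8: x=[7.2295] v=[-1.1807]
Step 9: x=[7.1024] v=[-1.2712]
Step 10: x=[6.9681] v=[-1.3434]
Step 11: x=[6.8285] v=[-1.3963]
Step 12: x=[6.6856] v=[-1.4292]
Step 13: x=[6.5415] v=[-1.4415]
Step 14: x=[6.3982] v=[-1.4331]
Step 15: x=[6.2578] v=[-1.4041]
Step 16: x=[6.1223] v=[-1.3549]
Step 17: x=[5.9937] v=[-1.2862]
Step 18: x=[5.8738] v=[-1.1990]
Step 19: x=[5.7643] v=[-1.0946]
Step 20: x=[5.6669] v=[-0.9745]
Step 21: x=[5.5829] v=[-0.8404]
Step 22: x=[5.5135] v=[-0.6942]
Step 23: x=[5.4597] v=[-0.5380]
Step 24: x=[5.4223] v=[-0.3741]
Step 25: x=[5.4018] v=[-0.2048]
Step 26: x=[5.3985] v=[-0.0326]
Step 27: x=[5.4125] v=[0.1401]
First v>=0 after going negative at step 27, time=2.7000

Answer: 2.7000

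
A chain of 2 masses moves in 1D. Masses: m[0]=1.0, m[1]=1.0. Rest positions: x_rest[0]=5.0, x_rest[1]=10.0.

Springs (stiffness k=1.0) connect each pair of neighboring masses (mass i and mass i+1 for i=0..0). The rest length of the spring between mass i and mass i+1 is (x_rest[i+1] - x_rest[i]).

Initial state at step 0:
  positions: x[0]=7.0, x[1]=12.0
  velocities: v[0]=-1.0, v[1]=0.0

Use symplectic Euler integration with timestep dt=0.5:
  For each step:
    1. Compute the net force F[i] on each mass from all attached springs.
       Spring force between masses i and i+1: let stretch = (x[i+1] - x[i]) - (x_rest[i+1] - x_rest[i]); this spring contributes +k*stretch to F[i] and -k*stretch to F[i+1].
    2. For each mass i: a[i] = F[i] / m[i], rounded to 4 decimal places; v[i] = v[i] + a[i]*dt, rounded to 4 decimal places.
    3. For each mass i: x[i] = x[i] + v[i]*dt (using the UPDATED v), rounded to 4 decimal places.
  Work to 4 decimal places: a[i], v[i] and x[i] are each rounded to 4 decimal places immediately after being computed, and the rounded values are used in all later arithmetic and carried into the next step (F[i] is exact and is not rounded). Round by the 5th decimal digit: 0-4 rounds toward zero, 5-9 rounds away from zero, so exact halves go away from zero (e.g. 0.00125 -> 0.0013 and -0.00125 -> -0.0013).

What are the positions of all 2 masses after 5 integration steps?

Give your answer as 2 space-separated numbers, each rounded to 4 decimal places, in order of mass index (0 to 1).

Answer: 5.9220 10.5782

Derivation:
Step 0: x=[7.0000 12.0000] v=[-1.0000 0.0000]
Step 1: x=[6.5000 12.0000] v=[-1.0000 0.0000]
Step 2: x=[6.1250 11.8750] v=[-0.7500 -0.2500]
Step 3: x=[5.9375 11.5625] v=[-0.3750 -0.6250]
Step 4: x=[5.9063 11.0938] v=[-0.0625 -0.9375]
Step 5: x=[5.9220 10.5782] v=[0.0313 -1.0313]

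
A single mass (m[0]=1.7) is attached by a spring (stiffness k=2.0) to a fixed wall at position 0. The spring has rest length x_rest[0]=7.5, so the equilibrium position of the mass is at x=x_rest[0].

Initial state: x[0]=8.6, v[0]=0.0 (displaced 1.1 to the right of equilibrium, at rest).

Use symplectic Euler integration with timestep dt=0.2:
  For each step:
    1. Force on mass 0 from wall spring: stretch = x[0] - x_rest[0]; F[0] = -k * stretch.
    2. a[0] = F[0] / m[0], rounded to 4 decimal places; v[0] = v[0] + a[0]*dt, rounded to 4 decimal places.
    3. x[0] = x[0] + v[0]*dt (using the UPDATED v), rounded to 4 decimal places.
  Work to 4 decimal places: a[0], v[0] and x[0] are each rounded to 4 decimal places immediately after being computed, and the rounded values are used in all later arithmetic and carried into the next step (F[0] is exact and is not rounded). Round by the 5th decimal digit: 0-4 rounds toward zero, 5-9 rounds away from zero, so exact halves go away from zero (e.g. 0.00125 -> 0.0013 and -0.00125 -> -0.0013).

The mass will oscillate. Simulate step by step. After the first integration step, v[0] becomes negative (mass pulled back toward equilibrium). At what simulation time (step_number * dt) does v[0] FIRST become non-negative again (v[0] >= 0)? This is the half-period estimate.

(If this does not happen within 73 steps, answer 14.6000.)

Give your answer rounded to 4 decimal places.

Step 0: x=[8.6000] v=[0.0000]
Step 1: x=[8.5482] v=[-0.2588]
Step 2: x=[8.4471] v=[-0.5054]
Step 3: x=[8.3015] v=[-0.7282]
Step 4: x=[8.1181] v=[-0.9168]
Step 5: x=[7.9057] v=[-1.0622]
Step 6: x=[7.6742] v=[-1.1577]
Step 7: x=[7.4345] v=[-1.1987]
Step 8: x=[7.1978] v=[-1.1833]
Step 9: x=[6.9754] v=[-1.1122]
Step 10: x=[6.7776] v=[-0.9888]
Step 11: x=[6.6138] v=[-0.8188]
Step 12: x=[6.4917] v=[-0.6103]
Step 13: x=[6.4171] v=[-0.3731]
Step 14: x=[6.3934] v=[-0.1183]
Step 15: x=[6.4218] v=[0.1421]
First v>=0 after going negative at step 15, time=3.0000

Answer: 3.0000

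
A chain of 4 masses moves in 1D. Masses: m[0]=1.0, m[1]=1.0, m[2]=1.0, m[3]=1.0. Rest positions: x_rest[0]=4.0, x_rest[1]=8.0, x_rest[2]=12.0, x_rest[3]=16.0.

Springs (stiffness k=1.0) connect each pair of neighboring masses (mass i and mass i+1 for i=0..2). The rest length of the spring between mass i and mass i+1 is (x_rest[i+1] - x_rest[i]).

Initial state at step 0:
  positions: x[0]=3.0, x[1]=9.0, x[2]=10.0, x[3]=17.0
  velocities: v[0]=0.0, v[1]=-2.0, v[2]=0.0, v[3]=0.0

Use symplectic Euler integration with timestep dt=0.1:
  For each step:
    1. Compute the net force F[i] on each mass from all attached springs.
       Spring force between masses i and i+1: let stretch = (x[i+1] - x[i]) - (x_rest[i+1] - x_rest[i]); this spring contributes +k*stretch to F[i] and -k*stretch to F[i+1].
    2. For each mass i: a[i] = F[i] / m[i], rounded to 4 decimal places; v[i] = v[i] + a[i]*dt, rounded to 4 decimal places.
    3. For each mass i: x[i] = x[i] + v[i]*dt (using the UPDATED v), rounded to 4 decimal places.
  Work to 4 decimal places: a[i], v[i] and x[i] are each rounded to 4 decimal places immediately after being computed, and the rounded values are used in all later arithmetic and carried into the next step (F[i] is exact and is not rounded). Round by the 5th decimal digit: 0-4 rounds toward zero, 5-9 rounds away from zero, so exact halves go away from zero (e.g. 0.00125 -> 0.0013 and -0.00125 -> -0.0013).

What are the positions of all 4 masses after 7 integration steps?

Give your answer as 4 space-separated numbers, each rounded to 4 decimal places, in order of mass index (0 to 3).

Step 0: x=[3.0000 9.0000 10.0000 17.0000] v=[0.0000 -2.0000 0.0000 0.0000]
Step 1: x=[3.0200 8.7500 10.0600 16.9700] v=[0.2000 -2.5000 0.6000 -0.3000]
Step 2: x=[3.0573 8.4558 10.1760 16.9109] v=[0.3730 -2.9420 1.1600 -0.5910]
Step 3: x=[3.1086 8.1248 10.3422 16.8245] v=[0.5129 -3.3098 1.6615 -0.8645]
Step 4: x=[3.1701 7.7658 10.5510 16.7132] v=[0.6145 -3.5897 2.0880 -1.1127]
Step 5: x=[3.2375 7.3887 10.7936 16.5803] v=[0.6741 -3.7708 2.4257 -1.3289]
Step 6: x=[3.3064 7.0042 11.0600 16.4295] v=[0.6892 -3.8454 2.6639 -1.5076]
Step 7: x=[3.3723 6.6232 11.3395 16.2650] v=[0.6590 -3.8096 2.7953 -1.6446]

Answer: 3.3723 6.6232 11.3395 16.2650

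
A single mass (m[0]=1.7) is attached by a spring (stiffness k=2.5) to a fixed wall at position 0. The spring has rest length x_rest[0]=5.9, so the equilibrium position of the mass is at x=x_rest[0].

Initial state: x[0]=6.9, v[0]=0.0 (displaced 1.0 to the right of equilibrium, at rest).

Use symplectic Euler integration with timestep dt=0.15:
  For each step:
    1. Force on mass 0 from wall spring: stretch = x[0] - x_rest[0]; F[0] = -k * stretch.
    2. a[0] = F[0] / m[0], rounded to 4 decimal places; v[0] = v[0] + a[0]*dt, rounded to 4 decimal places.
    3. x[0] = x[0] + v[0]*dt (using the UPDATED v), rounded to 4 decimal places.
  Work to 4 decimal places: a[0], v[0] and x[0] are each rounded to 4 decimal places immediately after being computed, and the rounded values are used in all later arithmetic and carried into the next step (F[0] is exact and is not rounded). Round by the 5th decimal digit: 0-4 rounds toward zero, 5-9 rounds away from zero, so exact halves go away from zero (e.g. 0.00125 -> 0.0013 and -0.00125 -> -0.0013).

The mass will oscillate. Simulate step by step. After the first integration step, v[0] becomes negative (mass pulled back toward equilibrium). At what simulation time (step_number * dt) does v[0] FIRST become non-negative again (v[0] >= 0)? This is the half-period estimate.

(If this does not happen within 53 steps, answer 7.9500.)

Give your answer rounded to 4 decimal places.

Step 0: x=[6.9000] v=[0.0000]
Step 1: x=[6.8669] v=[-0.2206]
Step 2: x=[6.8018] v=[-0.4339]
Step 3: x=[6.7069] v=[-0.6328]
Step 4: x=[6.5853] v=[-0.8108]
Step 5: x=[6.4410] v=[-0.9620]
Step 6: x=[6.2788] v=[-1.0813]
Step 7: x=[6.1041] v=[-1.1649]
Step 8: x=[5.9226] v=[-1.2099]
Step 9: x=[5.7404] v=[-1.2149]
Step 10: x=[5.5634] v=[-1.1797]
Step 11: x=[5.3976] v=[-1.1055]
Step 12: x=[5.2484] v=[-0.9947]
Step 13: x=[5.1208] v=[-0.8510]
Step 14: x=[5.0189] v=[-0.6791]
Step 15: x=[4.9462] v=[-0.4847]
Step 16: x=[4.9051] v=[-0.2743]
Step 17: x=[4.8969] v=[-0.0548]
Step 18: x=[4.9219] v=[0.1665]
First v>=0 after going negative at step 18, time=2.7000

Answer: 2.7000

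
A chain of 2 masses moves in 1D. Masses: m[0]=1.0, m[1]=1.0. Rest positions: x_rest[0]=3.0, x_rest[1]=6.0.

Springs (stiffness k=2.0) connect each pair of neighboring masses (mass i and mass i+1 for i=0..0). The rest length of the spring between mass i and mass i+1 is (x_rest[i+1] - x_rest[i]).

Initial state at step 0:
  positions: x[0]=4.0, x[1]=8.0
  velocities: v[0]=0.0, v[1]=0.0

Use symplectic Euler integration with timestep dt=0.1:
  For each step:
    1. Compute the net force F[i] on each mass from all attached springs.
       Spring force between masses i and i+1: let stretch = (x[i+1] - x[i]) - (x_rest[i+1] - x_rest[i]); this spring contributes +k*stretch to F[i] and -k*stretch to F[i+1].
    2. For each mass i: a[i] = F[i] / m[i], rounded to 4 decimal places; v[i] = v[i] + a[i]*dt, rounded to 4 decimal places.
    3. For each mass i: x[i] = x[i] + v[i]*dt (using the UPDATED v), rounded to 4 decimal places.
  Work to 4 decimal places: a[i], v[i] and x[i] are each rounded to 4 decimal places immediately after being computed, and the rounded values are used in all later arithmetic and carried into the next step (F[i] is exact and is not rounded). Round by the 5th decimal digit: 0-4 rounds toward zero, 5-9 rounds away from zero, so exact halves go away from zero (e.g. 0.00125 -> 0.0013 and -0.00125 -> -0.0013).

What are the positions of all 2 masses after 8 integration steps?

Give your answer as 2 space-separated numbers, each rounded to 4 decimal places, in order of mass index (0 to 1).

Answer: 4.5662 7.4339

Derivation:
Step 0: x=[4.0000 8.0000] v=[0.0000 0.0000]
Step 1: x=[4.0200 7.9800] v=[0.2000 -0.2000]
Step 2: x=[4.0592 7.9408] v=[0.3920 -0.3920]
Step 3: x=[4.1160 7.8840] v=[0.5683 -0.5683]
Step 4: x=[4.1882 7.8118] v=[0.7219 -0.7219]
Step 5: x=[4.2729 7.7271] v=[0.8466 -0.8466]
Step 6: x=[4.3666 7.6334] v=[0.9374 -0.9374]
Step 7: x=[4.4657 7.5343] v=[0.9908 -0.9908]
Step 8: x=[4.5662 7.4339] v=[1.0045 -1.0045]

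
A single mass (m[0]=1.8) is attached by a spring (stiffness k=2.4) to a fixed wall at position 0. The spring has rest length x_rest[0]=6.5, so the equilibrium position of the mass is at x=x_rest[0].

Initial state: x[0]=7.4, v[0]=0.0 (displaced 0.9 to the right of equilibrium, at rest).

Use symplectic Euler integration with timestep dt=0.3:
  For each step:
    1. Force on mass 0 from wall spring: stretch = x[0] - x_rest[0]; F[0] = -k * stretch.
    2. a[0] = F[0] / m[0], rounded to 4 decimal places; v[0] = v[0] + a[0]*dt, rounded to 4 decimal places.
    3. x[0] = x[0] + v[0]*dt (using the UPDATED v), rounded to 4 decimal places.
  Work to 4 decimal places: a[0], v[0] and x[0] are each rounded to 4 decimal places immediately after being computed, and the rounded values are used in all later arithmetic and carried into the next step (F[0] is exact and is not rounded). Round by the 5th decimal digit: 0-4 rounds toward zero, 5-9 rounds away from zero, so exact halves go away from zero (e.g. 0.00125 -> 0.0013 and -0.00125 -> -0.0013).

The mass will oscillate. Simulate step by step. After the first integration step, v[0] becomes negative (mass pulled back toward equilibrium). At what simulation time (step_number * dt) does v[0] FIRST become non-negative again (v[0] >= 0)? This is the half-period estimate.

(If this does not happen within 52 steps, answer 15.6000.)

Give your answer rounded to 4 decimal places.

Answer: 3.0000

Derivation:
Step 0: x=[7.4000] v=[0.0000]
Step 1: x=[7.2920] v=[-0.3600]
Step 2: x=[7.0890] v=[-0.6768]
Step 3: x=[6.8153] v=[-0.9124]
Step 4: x=[6.5038] v=[-1.0385]
Step 5: x=[6.1918] v=[-1.0400]
Step 6: x=[5.9168] v=[-0.9167]
Step 7: x=[5.7118] v=[-0.6834]
Step 8: x=[5.6014] v=[-0.3681]
Step 9: x=[5.5988] v=[-0.0087]
Step 10: x=[5.7043] v=[0.3518]
First v>=0 after going negative at step 10, time=3.0000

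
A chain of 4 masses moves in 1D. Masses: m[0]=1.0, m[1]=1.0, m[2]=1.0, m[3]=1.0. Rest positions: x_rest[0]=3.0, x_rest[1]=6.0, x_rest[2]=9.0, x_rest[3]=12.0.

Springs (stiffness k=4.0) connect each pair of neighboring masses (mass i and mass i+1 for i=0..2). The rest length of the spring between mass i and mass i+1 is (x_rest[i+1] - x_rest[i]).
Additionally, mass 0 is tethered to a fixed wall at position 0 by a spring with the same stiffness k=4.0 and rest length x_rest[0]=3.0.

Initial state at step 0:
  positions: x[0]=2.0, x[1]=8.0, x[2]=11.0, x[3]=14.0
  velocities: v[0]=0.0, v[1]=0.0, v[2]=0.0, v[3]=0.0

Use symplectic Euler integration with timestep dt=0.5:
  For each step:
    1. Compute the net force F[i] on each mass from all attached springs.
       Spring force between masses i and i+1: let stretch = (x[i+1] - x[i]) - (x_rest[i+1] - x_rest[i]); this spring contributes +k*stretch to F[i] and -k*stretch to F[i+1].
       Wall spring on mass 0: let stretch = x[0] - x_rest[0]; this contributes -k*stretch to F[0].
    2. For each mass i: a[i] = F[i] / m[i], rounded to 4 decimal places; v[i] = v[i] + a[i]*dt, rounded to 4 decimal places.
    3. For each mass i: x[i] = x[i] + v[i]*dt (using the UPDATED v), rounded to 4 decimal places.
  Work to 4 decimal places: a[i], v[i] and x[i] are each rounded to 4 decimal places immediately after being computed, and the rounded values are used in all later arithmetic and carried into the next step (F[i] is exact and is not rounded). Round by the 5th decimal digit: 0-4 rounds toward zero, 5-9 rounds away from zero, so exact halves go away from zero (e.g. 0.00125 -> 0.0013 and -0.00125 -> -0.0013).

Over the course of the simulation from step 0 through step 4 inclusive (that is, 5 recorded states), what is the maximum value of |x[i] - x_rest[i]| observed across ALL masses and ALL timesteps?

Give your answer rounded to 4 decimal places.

Answer: 3.0000

Derivation:
Step 0: x=[2.0000 8.0000 11.0000 14.0000] v=[0.0000 0.0000 0.0000 0.0000]
Step 1: x=[6.0000 5.0000 11.0000 14.0000] v=[8.0000 -6.0000 0.0000 0.0000]
Step 2: x=[3.0000 9.0000 8.0000 14.0000] v=[-6.0000 8.0000 -6.0000 0.0000]
Step 3: x=[3.0000 6.0000 12.0000 11.0000] v=[0.0000 -6.0000 8.0000 -6.0000]
Step 4: x=[3.0000 6.0000 9.0000 12.0000] v=[0.0000 0.0000 -6.0000 2.0000]
Max displacement = 3.0000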